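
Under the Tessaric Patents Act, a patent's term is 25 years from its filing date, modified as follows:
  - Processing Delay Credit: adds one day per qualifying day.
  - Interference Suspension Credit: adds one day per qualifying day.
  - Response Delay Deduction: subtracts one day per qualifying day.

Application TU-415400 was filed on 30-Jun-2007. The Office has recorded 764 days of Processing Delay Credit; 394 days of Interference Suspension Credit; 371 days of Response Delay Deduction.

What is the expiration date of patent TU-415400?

Base term: filing date + 25 years → 30 June 2032.
Processing Delay Credit: +764 days → 3 August 2034.
Interference Suspension Credit: +394 days → 1 September 2035.
Response Delay Deduction: −371 days → 26 August 2034.

2034-08-26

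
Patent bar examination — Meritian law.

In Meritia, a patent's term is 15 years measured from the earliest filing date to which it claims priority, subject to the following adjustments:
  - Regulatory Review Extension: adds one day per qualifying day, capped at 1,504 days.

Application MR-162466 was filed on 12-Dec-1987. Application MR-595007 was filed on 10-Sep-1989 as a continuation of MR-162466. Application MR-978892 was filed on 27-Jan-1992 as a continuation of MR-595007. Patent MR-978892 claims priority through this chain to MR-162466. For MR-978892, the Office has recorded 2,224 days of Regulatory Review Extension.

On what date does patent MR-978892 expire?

January 24, 2007

Earliest priority filing: 12 December 1987.
Base term: 12 December 1987 + 15 years → 12 December 2002.
Regulatory Review Extension: 2224 days claimed exceeds the 1504-day cap, so +1504 days → 24 January 2007.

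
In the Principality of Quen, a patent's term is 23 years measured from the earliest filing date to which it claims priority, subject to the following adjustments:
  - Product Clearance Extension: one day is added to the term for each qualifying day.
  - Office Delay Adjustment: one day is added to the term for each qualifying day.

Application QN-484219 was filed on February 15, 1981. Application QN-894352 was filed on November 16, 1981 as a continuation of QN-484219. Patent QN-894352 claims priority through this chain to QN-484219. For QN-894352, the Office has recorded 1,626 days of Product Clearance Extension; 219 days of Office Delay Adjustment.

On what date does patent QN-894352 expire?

Earliest priority filing: 15 February 1981.
Base term: 15 February 1981 + 23 years → 15 February 2004.
Product Clearance Extension: +1626 days → 29 July 2008.
Office Delay Adjustment: +219 days → 5 March 2009.

March 5, 2009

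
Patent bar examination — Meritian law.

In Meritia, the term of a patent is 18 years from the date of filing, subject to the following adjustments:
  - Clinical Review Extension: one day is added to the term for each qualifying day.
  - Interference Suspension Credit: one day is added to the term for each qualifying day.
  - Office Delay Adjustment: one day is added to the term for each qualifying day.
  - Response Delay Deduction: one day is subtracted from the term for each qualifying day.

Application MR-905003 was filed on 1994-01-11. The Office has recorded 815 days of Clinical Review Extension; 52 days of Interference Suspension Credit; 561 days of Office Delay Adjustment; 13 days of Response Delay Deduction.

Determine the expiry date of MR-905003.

Base term: filing date + 18 years → 11 January 2012.
Clinical Review Extension: +815 days → 5 April 2014.
Interference Suspension Credit: +52 days → 27 May 2014.
Office Delay Adjustment: +561 days → 9 December 2015.
Response Delay Deduction: −13 days → 26 November 2015.

2015-11-26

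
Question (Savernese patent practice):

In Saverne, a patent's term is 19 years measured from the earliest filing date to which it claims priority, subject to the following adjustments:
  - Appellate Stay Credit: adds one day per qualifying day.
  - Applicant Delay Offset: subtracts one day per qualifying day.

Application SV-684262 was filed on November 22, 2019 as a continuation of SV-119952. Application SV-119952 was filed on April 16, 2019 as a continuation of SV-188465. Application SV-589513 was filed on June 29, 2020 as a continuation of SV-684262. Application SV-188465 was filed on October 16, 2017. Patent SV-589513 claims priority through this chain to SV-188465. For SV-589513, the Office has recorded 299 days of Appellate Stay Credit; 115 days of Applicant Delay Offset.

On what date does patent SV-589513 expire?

April 18, 2037

Earliest priority filing: 16 October 2017.
Base term: 16 October 2017 + 19 years → 16 October 2036.
Appellate Stay Credit: +299 days → 11 August 2037.
Applicant Delay Offset: −115 days → 18 April 2037.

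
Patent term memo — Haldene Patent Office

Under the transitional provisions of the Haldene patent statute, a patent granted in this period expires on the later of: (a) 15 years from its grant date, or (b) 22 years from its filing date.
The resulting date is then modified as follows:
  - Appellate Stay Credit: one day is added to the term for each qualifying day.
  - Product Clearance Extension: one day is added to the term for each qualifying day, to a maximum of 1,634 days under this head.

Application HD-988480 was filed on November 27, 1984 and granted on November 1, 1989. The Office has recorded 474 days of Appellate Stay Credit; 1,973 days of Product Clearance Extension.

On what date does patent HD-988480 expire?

(a) grant + 15 years → 1 November 2004.
(b) filing + 22 years → 27 November 2006.
Later of the two: 27 November 2006.
Appellate Stay Credit: +474 days → 15 March 2008.
Product Clearance Extension: 1973 days claimed exceeds the 1634-day cap, so +1634 days → 4 September 2012.

2012-09-04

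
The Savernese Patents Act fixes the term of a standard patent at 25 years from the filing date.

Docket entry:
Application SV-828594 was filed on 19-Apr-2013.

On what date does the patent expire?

Filing date + 25 years → 19 April 2038.

2038-04-19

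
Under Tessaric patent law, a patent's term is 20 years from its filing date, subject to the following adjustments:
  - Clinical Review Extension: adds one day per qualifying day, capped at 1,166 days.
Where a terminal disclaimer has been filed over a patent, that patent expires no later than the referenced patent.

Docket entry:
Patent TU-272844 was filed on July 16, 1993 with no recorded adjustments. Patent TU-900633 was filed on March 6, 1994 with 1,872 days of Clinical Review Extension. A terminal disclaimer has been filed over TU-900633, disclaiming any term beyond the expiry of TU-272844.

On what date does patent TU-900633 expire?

Natural term of TU-900633:
  Base: filing + 20 years → 6 March 2014.
  Clinical Review Extension: 1872 days claimed exceeds the 1166-day cap, so +1166 days → 15 May 2017.
Expiry of referenced patent TU-272844:
  Base: filing + 20 years → 16 July 2013.
Terminal disclaimer: TU-900633 expires on the earlier of 15 May 2017 and 16 July 2013.

2013-07-16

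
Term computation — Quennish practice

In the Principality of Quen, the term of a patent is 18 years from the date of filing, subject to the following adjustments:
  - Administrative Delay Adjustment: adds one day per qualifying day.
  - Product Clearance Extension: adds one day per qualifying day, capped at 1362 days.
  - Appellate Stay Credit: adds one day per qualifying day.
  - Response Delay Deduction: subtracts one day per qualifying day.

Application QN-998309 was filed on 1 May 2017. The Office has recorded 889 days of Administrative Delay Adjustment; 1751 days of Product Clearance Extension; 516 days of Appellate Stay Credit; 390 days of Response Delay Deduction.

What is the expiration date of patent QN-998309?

Base term: filing date + 18 years → 1 May 2035.
Administrative Delay Adjustment: +889 days → 6 October 2037.
Product Clearance Extension: 1751 days claimed exceeds the 1362-day cap, so +1362 days → 29 June 2041.
Appellate Stay Credit: +516 days → 27 November 2042.
Response Delay Deduction: −390 days → 2 November 2041.

November 2, 2041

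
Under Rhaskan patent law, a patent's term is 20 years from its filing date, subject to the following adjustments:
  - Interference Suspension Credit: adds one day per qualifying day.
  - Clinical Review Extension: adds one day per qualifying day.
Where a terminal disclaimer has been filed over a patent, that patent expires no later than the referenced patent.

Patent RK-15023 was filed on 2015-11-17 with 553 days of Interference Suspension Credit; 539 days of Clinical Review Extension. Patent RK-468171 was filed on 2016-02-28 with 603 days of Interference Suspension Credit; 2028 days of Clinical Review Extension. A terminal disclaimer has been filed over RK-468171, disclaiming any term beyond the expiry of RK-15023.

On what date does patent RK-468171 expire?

Natural term of RK-468171:
  Base: filing + 20 years → 28 February 2036.
  Interference Suspension Credit: +603 days → 23 October 2037.
  Clinical Review Extension: +2028 days → 13 May 2043.
Expiry of referenced patent RK-15023:
  Base: filing + 20 years → 17 November 2035.
  Interference Suspension Credit: +553 days → 23 May 2037.
  Clinical Review Extension: +539 days → 13 November 2038.
Terminal disclaimer: RK-468171 expires on the earlier of 13 May 2043 and 13 November 2038.

November 13, 2038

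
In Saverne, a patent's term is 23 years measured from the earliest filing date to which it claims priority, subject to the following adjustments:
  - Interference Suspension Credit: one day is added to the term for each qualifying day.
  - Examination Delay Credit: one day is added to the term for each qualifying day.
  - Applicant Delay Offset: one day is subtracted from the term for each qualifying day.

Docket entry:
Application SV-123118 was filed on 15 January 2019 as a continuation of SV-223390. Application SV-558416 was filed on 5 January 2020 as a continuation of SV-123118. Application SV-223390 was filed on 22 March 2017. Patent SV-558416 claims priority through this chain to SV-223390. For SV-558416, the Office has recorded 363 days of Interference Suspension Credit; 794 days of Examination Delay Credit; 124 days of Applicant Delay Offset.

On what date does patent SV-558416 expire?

Earliest priority filing: 22 March 2017.
Base term: 22 March 2017 + 23 years → 22 March 2040.
Interference Suspension Credit: +363 days → 20 March 2041.
Examination Delay Credit: +794 days → 23 May 2043.
Applicant Delay Offset: −124 days → 19 January 2043.

2043-01-19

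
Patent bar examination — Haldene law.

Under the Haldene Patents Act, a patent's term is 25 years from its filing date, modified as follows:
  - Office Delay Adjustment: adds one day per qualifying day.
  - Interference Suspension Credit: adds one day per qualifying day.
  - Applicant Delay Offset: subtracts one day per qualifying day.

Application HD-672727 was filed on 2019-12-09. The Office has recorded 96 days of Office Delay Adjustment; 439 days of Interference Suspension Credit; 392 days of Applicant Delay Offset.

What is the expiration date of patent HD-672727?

2045-05-01

Base term: filing date + 25 years → 9 December 2044.
Office Delay Adjustment: +96 days → 15 March 2045.
Interference Suspension Credit: +439 days → 28 May 2046.
Applicant Delay Offset: −392 days → 1 May 2045.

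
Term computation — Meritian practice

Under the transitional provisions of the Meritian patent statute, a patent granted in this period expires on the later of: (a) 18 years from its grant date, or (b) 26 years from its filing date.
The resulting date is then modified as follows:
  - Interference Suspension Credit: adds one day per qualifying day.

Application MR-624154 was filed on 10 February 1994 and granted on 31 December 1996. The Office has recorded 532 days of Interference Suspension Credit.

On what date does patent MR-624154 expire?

2021-07-26

(a) grant + 18 years → 31 December 2014.
(b) filing + 26 years → 10 February 2020.
Later of the two: 10 February 2020.
Interference Suspension Credit: +532 days → 26 July 2021.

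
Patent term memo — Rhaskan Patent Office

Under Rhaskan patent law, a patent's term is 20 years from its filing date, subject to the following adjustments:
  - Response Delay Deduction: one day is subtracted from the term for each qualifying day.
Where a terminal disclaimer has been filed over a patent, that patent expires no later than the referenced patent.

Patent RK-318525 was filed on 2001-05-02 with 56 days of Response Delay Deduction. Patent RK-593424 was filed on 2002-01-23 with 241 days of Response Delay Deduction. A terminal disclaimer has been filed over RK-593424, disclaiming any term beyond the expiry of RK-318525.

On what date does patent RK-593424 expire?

Natural term of RK-593424:
  Base: filing + 20 years → 23 January 2022.
  Response Delay Deduction: −241 days → 27 May 2021.
Expiry of referenced patent RK-318525:
  Base: filing + 20 years → 2 May 2021.
  Response Delay Deduction: −56 days → 7 March 2021.
Terminal disclaimer: RK-593424 expires on the earlier of 27 May 2021 and 7 March 2021.

2021-03-07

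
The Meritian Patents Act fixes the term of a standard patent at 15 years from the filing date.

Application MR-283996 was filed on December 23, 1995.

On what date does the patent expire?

December 23, 2010

Filing date + 15 years → 23 December 2010.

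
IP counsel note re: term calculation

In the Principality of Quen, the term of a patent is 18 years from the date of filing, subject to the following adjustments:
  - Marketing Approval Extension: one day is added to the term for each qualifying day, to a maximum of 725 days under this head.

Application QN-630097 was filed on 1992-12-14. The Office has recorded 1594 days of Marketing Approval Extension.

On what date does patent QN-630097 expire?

Base term: filing date + 18 years → 14 December 2010.
Marketing Approval Extension: 1594 days claimed exceeds the 725-day cap, so +725 days → 8 December 2012.

2012-12-08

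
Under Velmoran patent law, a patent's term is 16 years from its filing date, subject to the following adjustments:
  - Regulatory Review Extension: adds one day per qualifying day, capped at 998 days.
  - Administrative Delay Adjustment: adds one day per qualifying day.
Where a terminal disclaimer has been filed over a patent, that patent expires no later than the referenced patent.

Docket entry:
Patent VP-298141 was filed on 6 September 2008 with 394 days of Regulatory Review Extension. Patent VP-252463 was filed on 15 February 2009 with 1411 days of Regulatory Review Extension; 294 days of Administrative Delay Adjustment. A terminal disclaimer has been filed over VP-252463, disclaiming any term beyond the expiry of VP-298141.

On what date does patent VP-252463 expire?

Natural term of VP-252463:
  Base: filing + 16 years → 15 February 2025.
  Regulatory Review Extension: 1411 days claimed exceeds the 998-day cap, so +998 days → 10 November 2027.
  Administrative Delay Adjustment: +294 days → 30 August 2028.
Expiry of referenced patent VP-298141:
  Base: filing + 16 years → 6 September 2024.
  Regulatory Review Extension: 394 days (within the 998-day cap) → +394 days → 5 October 2025.
Terminal disclaimer: VP-252463 expires on the earlier of 30 August 2028 and 5 October 2025.

2025-10-05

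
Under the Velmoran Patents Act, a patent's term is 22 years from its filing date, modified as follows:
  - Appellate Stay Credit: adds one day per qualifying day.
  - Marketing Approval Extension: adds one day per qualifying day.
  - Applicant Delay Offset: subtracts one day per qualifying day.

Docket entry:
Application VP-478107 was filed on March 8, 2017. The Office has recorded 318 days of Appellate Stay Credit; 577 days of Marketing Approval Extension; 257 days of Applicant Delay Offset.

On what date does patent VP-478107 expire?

Base term: filing date + 22 years → 8 March 2039.
Appellate Stay Credit: +318 days → 20 January 2040.
Marketing Approval Extension: +577 days → 19 August 2041.
Applicant Delay Offset: −257 days → 5 December 2040.

December 5, 2040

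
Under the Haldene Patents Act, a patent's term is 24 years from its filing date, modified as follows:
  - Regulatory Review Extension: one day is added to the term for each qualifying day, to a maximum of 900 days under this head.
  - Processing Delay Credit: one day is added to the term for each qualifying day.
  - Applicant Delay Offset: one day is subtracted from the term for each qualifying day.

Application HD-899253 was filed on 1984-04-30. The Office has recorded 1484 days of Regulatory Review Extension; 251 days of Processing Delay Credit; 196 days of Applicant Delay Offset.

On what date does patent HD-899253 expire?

Base term: filing date + 24 years → 30 April 2008.
Regulatory Review Extension: 1484 days claimed exceeds the 900-day cap, so +900 days → 17 October 2010.
Processing Delay Credit: +251 days → 25 June 2011.
Applicant Delay Offset: −196 days → 11 December 2010.

2010-12-11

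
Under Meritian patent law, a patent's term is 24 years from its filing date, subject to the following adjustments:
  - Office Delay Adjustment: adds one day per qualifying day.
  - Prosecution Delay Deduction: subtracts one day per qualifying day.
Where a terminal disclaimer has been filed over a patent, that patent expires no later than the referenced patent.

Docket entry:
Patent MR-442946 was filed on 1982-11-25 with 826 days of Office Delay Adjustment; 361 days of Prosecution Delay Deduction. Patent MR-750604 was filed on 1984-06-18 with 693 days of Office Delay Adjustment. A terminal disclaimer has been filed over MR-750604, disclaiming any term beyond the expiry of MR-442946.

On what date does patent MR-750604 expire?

March 4, 2008

Natural term of MR-750604:
  Base: filing + 24 years → 18 June 2008.
  Office Delay Adjustment: +693 days → 12 May 2010.
Expiry of referenced patent MR-442946:
  Base: filing + 24 years → 25 November 2006.
  Office Delay Adjustment: +826 days → 28 February 2009.
  Prosecution Delay Deduction: −361 days → 4 March 2008.
Terminal disclaimer: MR-750604 expires on the earlier of 12 May 2010 and 4 March 2008.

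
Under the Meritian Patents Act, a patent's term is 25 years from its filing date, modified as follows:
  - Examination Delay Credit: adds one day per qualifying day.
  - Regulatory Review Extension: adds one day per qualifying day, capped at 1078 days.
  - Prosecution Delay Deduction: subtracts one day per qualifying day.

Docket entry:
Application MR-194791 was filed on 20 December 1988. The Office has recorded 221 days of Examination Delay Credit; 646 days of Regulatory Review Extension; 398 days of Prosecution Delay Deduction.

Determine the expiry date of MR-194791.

2015-04-03

Base term: filing date + 25 years → 20 December 2013.
Examination Delay Credit: +221 days → 29 July 2014.
Regulatory Review Extension: 646 days (within the 1078-day cap) → +646 days → 5 May 2016.
Prosecution Delay Deduction: −398 days → 3 April 2015.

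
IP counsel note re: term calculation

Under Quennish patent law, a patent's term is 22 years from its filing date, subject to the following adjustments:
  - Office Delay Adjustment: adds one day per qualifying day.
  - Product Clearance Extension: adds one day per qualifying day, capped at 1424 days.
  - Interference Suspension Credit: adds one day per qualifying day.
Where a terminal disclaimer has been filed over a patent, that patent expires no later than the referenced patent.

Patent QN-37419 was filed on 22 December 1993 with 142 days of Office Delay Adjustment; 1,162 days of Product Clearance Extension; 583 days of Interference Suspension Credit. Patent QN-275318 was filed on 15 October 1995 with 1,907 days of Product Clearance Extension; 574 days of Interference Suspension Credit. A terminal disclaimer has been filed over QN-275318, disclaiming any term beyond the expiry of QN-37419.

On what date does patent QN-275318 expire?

Natural term of QN-275318:
  Base: filing + 22 years → 15 October 2017.
  Product Clearance Extension: 1907 days claimed exceeds the 1424-day cap, so +1424 days → 8 September 2021.
  Interference Suspension Credit: +574 days → 5 April 2023.
Expiry of referenced patent QN-37419:
  Base: filing + 22 years → 22 December 2015.
  Office Delay Adjustment: +142 days → 12 May 2016.
  Product Clearance Extension: 1162 days (within the 1424-day cap) → +1162 days → 18 July 2019.
  Interference Suspension Credit: +583 days → 20 February 2021.
Terminal disclaimer: QN-275318 expires on the earlier of 5 April 2023 and 20 February 2021.

2021-02-20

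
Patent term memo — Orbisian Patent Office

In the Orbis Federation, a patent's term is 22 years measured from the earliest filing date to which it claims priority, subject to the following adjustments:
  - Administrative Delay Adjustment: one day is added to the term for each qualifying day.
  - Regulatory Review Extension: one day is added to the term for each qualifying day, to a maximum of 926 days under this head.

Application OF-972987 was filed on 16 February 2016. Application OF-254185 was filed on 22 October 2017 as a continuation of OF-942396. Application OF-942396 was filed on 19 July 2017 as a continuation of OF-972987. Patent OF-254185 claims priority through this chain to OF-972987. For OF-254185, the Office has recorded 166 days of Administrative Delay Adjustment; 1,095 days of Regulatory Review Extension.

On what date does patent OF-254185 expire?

Earliest priority filing: 16 February 2016.
Base term: 16 February 2016 + 22 years → 16 February 2038.
Administrative Delay Adjustment: +166 days → 1 August 2038.
Regulatory Review Extension: 1095 days claimed exceeds the 926-day cap, so +926 days → 12 February 2041.

2041-02-12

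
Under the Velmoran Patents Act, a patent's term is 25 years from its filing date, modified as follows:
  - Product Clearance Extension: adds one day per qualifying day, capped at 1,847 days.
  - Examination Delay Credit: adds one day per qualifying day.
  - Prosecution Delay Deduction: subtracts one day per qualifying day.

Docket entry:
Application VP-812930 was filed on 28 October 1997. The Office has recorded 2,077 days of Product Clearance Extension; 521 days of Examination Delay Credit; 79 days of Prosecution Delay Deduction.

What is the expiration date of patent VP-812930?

Base term: filing date + 25 years → 28 October 2022.
Product Clearance Extension: 2077 days claimed exceeds the 1847-day cap, so +1847 days → 18 November 2027.
Examination Delay Credit: +521 days → 22 April 2029.
Prosecution Delay Deduction: −79 days → 2 February 2029.

2029-02-02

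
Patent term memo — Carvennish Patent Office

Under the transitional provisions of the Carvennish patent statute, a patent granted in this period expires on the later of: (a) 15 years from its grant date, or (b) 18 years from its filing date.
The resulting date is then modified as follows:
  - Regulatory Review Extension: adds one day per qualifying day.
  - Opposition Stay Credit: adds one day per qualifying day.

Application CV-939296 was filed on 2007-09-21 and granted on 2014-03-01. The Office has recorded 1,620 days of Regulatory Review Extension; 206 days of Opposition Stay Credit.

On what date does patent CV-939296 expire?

2034-03-01

(a) grant + 15 years → 1 March 2029.
(b) filing + 18 years → 21 September 2025.
Later of the two: 1 March 2029.
Regulatory Review Extension: +1620 days → 7 August 2033.
Opposition Stay Credit: +206 days → 1 March 2034.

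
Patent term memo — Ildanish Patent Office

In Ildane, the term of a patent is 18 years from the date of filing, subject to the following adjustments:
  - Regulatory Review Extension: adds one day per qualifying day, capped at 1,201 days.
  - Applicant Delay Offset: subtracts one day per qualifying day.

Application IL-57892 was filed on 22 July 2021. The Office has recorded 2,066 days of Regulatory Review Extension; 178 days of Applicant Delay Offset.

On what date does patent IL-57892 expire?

Base term: filing date + 18 years → 22 July 2039.
Regulatory Review Extension: 2066 days claimed exceeds the 1201-day cap, so +1201 days → 4 November 2042.
Applicant Delay Offset: −178 days → 10 May 2042.

May 10, 2042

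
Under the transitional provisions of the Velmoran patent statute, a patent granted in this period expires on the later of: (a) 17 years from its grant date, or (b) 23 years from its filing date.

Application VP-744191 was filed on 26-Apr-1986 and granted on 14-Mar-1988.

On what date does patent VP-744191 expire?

2009-04-26

(a) grant + 17 years → 14 March 2005.
(b) filing + 23 years → 26 April 2009.
Later of the two: 26 April 2009.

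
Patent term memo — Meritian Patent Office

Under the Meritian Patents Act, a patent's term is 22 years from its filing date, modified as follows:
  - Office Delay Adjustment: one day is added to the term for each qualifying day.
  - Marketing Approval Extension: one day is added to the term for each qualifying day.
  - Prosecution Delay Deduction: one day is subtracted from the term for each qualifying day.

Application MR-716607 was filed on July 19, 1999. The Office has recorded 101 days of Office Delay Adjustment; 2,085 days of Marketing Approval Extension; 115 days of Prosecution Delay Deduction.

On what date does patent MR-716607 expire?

2027-03-21

Base term: filing date + 22 years → 19 July 2021.
Office Delay Adjustment: +101 days → 28 October 2021.
Marketing Approval Extension: +2085 days → 14 July 2027.
Prosecution Delay Deduction: −115 days → 21 March 2027.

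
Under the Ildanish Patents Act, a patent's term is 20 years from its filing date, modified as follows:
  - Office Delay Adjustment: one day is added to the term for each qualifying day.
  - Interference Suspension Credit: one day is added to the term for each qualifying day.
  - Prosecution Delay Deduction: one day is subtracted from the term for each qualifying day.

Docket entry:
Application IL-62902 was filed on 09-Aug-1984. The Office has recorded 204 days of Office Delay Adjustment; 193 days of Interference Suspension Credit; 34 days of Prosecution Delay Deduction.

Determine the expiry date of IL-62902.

Base term: filing date + 20 years → 9 August 2004.
Office Delay Adjustment: +204 days → 1 March 2005.
Interference Suspension Credit: +193 days → 10 September 2005.
Prosecution Delay Deduction: −34 days → 7 August 2005.

2005-08-07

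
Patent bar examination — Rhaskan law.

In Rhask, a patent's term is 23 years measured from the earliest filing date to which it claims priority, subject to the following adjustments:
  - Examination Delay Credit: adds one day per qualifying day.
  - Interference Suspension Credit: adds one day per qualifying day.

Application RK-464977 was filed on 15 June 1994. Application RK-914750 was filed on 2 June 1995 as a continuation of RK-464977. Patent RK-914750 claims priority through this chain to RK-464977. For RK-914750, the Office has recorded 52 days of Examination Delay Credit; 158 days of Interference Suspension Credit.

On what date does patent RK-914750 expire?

Earliest priority filing: 15 June 1994.
Base term: 15 June 1994 + 23 years → 15 June 2017.
Examination Delay Credit: +52 days → 6 August 2017.
Interference Suspension Credit: +158 days → 11 January 2018.

January 11, 2018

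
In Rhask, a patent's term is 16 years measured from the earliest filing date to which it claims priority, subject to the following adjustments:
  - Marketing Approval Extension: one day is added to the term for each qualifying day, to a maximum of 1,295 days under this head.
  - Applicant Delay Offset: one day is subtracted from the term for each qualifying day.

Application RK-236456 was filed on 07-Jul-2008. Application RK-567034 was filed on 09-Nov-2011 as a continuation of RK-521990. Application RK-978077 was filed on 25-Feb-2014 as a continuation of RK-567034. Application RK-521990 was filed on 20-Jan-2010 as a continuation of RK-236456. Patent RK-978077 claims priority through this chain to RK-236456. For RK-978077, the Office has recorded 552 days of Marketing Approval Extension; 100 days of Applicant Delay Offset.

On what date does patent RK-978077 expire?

October 2, 2025

Earliest priority filing: 7 July 2008.
Base term: 7 July 2008 + 16 years → 7 July 2024.
Marketing Approval Extension: 552 days (within the 1295-day cap) → +552 days → 10 January 2026.
Applicant Delay Offset: −100 days → 2 October 2025.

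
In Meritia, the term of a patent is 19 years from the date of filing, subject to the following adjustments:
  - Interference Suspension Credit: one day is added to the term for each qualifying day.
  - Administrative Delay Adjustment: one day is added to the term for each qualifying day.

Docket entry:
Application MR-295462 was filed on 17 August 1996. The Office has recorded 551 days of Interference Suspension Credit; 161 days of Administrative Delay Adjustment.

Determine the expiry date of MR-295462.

Base term: filing date + 19 years → 17 August 2015.
Interference Suspension Credit: +551 days → 18 February 2017.
Administrative Delay Adjustment: +161 days → 29 July 2017.

July 29, 2017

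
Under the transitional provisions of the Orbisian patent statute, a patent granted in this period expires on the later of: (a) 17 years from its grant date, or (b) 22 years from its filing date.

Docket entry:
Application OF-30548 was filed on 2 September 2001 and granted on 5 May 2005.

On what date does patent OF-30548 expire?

(a) grant + 17 years → 5 May 2022.
(b) filing + 22 years → 2 September 2023.
Later of the two: 2 September 2023.

2023-09-02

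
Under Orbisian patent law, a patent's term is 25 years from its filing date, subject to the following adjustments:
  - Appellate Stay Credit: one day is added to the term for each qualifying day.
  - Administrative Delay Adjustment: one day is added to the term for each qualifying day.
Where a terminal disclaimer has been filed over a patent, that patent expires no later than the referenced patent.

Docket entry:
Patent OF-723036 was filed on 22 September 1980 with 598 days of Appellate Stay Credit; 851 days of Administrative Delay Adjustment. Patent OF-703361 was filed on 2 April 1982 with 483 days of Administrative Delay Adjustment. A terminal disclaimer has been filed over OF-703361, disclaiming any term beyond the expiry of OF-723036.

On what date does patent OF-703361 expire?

Natural term of OF-703361:
  Base: filing + 25 years → 2 April 2007.
  Administrative Delay Adjustment: +483 days → 28 July 2008.
Expiry of referenced patent OF-723036:
  Base: filing + 25 years → 22 September 2005.
  Appellate Stay Credit: +598 days → 13 May 2007.
  Administrative Delay Adjustment: +851 days → 10 September 2009.
Terminal disclaimer: OF-703361 expires on the earlier of 28 July 2008 and 10 September 2009.

2008-07-28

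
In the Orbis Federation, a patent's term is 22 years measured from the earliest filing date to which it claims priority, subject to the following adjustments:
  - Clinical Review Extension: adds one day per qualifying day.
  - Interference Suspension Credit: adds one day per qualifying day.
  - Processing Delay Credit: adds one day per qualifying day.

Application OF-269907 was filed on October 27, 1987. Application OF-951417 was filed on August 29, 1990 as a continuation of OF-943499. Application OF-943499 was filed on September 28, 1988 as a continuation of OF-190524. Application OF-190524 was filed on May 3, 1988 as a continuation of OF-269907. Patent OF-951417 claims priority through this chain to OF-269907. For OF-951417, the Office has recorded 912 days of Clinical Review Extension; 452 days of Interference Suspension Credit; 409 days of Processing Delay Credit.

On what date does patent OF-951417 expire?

September 4, 2014

Earliest priority filing: 27 October 1987.
Base term: 27 October 1987 + 22 years → 27 October 2009.
Clinical Review Extension: +912 days → 26 April 2012.
Interference Suspension Credit: +452 days → 22 July 2013.
Processing Delay Credit: +409 days → 4 September 2014.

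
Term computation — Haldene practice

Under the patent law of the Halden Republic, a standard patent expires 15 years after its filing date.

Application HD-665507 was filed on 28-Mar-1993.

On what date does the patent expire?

Filing date + 15 years → 28 March 2008.

March 28, 2008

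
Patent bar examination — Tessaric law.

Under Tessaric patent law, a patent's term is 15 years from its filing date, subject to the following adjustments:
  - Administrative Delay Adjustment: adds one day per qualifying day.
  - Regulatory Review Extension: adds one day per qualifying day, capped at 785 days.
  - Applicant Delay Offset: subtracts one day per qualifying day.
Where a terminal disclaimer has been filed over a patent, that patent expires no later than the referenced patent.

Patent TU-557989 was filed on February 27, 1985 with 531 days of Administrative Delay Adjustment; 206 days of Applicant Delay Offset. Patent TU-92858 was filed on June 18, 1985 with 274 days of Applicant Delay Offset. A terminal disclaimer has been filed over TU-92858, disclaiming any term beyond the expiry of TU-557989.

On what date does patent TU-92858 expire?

1999-09-18

Natural term of TU-92858:
  Base: filing + 15 years → 18 June 2000.
  Applicant Delay Offset: −274 days → 18 September 1999.
Expiry of referenced patent TU-557989:
  Base: filing + 15 years → 27 February 2000.
  Administrative Delay Adjustment: +531 days → 11 August 2001.
  Applicant Delay Offset: −206 days → 17 January 2001.
Terminal disclaimer: TU-92858 expires on the earlier of 18 September 1999 and 17 January 2001.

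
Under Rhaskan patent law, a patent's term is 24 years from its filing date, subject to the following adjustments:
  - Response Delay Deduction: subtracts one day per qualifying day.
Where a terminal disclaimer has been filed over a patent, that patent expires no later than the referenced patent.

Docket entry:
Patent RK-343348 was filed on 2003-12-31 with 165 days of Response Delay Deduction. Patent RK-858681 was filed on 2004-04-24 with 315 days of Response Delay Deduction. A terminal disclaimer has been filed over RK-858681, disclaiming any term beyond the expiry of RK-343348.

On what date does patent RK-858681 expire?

June 14, 2027

Natural term of RK-858681:
  Base: filing + 24 years → 24 April 2028.
  Response Delay Deduction: −315 days → 14 June 2027.
Expiry of referenced patent RK-343348:
  Base: filing + 24 years → 31 December 2027.
  Response Delay Deduction: −165 days → 19 July 2027.
Terminal disclaimer: RK-858681 expires on the earlier of 14 June 2027 and 19 July 2027.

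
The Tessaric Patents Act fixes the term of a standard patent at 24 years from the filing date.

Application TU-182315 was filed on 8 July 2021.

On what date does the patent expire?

Filing date + 24 years → 8 July 2045.

2045-07-08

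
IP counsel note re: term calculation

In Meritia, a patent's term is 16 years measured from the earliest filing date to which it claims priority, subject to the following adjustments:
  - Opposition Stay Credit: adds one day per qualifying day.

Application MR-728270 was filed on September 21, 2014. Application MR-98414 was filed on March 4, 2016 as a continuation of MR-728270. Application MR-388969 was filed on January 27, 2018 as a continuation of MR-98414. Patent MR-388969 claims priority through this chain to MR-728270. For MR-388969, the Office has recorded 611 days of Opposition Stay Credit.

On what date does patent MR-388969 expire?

2032-05-24

Earliest priority filing: 21 September 2014.
Base term: 21 September 2014 + 16 years → 21 September 2030.
Opposition Stay Credit: +611 days → 24 May 2032.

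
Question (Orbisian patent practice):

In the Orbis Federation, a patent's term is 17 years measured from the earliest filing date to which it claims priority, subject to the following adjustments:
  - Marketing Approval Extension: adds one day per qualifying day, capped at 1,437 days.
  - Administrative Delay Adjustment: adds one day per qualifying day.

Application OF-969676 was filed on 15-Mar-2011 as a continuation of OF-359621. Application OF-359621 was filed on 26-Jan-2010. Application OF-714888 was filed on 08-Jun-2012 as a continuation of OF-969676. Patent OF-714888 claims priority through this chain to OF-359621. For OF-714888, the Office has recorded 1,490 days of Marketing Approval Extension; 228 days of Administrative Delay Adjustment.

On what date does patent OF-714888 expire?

Earliest priority filing: 26 January 2010.
Base term: 26 January 2010 + 17 years → 26 January 2027.
Marketing Approval Extension: 1490 days claimed exceeds the 1437-day cap, so +1437 days → 2 January 2031.
Administrative Delay Adjustment: +228 days → 18 August 2031.

August 18, 2031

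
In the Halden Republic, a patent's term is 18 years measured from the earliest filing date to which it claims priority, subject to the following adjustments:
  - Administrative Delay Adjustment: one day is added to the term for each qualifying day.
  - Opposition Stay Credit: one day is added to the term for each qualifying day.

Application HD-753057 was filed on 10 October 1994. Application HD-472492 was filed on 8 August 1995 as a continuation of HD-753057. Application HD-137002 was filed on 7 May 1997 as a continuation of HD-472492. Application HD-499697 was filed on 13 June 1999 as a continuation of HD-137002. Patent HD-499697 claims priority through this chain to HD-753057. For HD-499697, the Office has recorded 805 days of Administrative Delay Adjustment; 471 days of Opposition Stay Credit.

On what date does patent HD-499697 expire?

Earliest priority filing: 10 October 1994.
Base term: 10 October 1994 + 18 years → 10 October 2012.
Administrative Delay Adjustment: +805 days → 24 December 2014.
Opposition Stay Credit: +471 days → 8 April 2016.

April 8, 2016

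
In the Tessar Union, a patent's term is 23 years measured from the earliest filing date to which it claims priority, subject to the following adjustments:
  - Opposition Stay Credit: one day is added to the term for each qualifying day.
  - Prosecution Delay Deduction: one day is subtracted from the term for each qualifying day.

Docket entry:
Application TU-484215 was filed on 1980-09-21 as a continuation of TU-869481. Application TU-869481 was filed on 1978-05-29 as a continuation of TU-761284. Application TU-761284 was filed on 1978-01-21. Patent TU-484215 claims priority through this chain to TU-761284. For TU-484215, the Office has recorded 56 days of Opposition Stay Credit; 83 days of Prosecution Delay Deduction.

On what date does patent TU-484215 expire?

Earliest priority filing: 21 January 1978.
Base term: 21 January 1978 + 23 years → 21 January 2001.
Opposition Stay Credit: +56 days → 18 March 2001.
Prosecution Delay Deduction: −83 days → 25 December 2000.

December 25, 2000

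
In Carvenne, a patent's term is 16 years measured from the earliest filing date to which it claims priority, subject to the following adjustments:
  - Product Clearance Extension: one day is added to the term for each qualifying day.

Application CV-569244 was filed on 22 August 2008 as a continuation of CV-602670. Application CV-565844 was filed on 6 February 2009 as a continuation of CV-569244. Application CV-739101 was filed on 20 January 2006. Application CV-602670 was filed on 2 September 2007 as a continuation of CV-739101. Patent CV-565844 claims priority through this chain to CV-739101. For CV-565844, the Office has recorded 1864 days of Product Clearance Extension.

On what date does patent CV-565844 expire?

Earliest priority filing: 20 January 2006.
Base term: 20 January 2006 + 16 years → 20 January 2022.
Product Clearance Extension: +1864 days → 27 February 2027.

2027-02-27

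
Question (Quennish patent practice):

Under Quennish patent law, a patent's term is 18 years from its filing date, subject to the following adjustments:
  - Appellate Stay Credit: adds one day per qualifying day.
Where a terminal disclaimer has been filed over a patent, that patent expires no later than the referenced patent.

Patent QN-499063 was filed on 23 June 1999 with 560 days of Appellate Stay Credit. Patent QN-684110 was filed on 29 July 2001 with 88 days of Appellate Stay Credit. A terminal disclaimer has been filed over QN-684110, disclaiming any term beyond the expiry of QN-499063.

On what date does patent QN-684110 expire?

January 4, 2019

Natural term of QN-684110:
  Base: filing + 18 years → 29 July 2019.
  Appellate Stay Credit: +88 days → 25 October 2019.
Expiry of referenced patent QN-499063:
  Base: filing + 18 years → 23 June 2017.
  Appellate Stay Credit: +560 days → 4 January 2019.
Terminal disclaimer: QN-684110 expires on the earlier of 25 October 2019 and 4 January 2019.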